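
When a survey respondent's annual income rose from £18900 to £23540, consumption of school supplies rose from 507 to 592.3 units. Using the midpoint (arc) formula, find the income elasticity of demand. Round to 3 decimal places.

0.710

ΔQ = 592.3 − 507 = 85.3; midpoint Q̄ = (507 + 592.3)/2 = 549.65.
ΔI = 23540 − 18900 = 4640; midpoint Ī = (18900 + 23540)/2 = 21220.
η = (ΔQ/Q̄) ÷ (ΔI/Ī) = (85.3/549.65) ÷ (4640/21220) = 0.710.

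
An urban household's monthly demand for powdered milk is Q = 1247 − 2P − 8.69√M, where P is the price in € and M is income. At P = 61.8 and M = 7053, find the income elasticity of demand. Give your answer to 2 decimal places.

At P = 61.8, M = 7053: Q = 393.595.
Holding P constant, ∂Q/∂M = -8.69/(2√M) = -0.0517372.
η_M = (∂Q/∂M)·(M/Q) = -0.0517372 × (7053/393.595) = -0.93.

-0.93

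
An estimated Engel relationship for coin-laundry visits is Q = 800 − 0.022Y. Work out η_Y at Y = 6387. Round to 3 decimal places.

At Y = 6387: Q = 659.486.
dQ/dY = −0.022.
η = (dQ/dY)·(Y/Q) = -0.022 × (6387/659.486) = -0.213.

-0.213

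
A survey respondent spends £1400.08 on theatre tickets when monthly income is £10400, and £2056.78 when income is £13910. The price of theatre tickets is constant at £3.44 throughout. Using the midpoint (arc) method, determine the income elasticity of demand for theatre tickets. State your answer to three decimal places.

1.316

With a constant price, Q₁ = 1400.08/3.44 = 407.000 and Q₂ = 2056.78/3.44 = 597.901 (equivalently, work directly with expenditure since P cancels).
Midpoint %ΔQ = (2056.78 − 1400.08)/1728.43 = 0.37994; midpoint %ΔI = (13910 − 10400)/12155 = 0.28877.
η = 0.37994 / 0.28877 = 1.316.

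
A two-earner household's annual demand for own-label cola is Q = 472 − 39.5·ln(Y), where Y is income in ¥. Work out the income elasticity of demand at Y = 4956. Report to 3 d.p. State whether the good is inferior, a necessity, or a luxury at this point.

-0.291 (inferior good)

At Y = 4956: Q = 135.920.
dQ/dY = -39.5/Y = -0.00797014 at this income.
η = (dQ/dY)·(Y/Q) = -0.00797014 × (4956/135.920) = -0.291.
Since η < 0, the good is an inferior good.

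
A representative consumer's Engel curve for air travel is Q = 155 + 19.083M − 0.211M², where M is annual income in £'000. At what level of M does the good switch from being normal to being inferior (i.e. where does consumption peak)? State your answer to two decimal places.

dQ/dM = 19.083 − 0.422M.
The good is inferior where dQ/dM < 0. Setting dQ/dM = 0 gives M = 19.083 / 0.422 = 45.22.

45.22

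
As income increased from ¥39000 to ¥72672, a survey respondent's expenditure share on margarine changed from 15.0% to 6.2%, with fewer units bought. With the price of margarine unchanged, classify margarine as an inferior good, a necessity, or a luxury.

Quantity demanded falls as income rises, so η < 0.

inferior good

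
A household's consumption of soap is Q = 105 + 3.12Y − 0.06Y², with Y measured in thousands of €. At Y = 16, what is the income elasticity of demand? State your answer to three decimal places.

At Y = 16: Q = 139.5600.
dQ/dY = 3.12 − 0.12Y = 1.20000.
η = (dQ/dY)·(Y/Q) = 1.20000 × (16/139.5600) = 0.138.

0.138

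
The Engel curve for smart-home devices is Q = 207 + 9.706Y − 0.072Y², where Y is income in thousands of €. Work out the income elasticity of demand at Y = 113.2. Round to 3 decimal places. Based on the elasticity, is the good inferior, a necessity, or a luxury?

At Y = 113.2: Q = 383.0939.
dQ/dY = 9.706 − 0.144Y = -6.59480.
η = (dQ/dY)·(Y/Q) = -6.59480 × (113.2/383.0939) = -1.949.
η < 0 ⇒ inferior good.

-1.949 (inferior good)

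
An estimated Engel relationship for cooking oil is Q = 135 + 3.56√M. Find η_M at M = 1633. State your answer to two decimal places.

0.26

At M = 1633: Q = 278.861.
dQ/dM = 3.56/(2√M) = 0.0440481 at this income.
η = (dQ/dM)·(M/Q) = 0.0440481 × (1633/278.861) = 0.26.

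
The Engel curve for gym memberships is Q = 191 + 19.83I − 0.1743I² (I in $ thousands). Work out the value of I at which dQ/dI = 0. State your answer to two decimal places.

56.88

dQ/dI = 19.83 − 0.3486I.
The good is inferior where dQ/dI < 0. Setting dQ/dI = 0 gives I = 19.83 / 0.3486 = 56.88.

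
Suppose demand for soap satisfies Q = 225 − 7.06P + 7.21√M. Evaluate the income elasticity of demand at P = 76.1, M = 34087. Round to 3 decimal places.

0.653

At P = 76.1, M = 34087: Q = 1018.892.
Holding P constant, ∂Q/∂M = 7.21/(2√M) = 0.0195259.
η_M = (∂Q/∂M)·(M/Q) = 0.0195259 × (34087/1018.892) = 0.653.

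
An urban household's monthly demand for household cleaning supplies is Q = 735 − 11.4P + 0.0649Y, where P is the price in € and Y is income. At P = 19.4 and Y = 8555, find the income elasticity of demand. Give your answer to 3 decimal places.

0.519

At P = 19.4, Y = 8555: Q = 1069.060.
Holding P constant, ∂Q/∂Y = 0.0649.
η_Y = (∂Q/∂Y)·(Y/Q) = 0.0649 × (8555/1069.060) = 0.519.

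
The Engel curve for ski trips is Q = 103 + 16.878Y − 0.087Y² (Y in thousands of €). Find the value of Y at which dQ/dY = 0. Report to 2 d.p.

dQ/dY = 16.878 − 0.174Y.
The good is inferior where dQ/dY < 0. Setting dQ/dY = 0 gives Y = 16.878 / 0.174 = 97.00.

97.00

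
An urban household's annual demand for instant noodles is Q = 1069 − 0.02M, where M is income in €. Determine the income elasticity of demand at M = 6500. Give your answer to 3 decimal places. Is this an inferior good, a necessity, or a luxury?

At M = 6500: Q = 939.000.
dQ/dM = −0.02.
η = (dQ/dM)·(M/Q) = -0.02 × (6500/939.000) = -0.138.
Since η < 0, the good is an inferior good.

-0.138 (inferior good)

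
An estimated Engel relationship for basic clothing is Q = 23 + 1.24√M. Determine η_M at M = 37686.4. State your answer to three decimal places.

At M = 37686.4: Q = 263.721.
dQ/dM = 1.24/(2√M) = 0.00319374 at this income.
η = (dQ/dM)·(M/Q) = 0.00319374 × (37686.4/263.721) = 0.456.

0.456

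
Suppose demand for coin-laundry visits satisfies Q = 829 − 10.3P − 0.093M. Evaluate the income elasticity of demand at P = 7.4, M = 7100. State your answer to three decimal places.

-7.140

At P = 7.4, M = 7100: Q = 92.480.
Holding P constant, ∂Q/∂M = −0.093.
η_M = (∂Q/∂M)·(M/Q) = -0.093 × (7100/92.480) = -7.140.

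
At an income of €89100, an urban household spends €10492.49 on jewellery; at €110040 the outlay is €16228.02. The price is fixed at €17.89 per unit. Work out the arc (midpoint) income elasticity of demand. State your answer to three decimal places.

2.041

With a constant price, Q₁ = 10492.49/17.89 = 586.500 and Q₂ = 16228.02/17.89 = 907.100 (equivalently, work directly with expenditure since P cancels).
Midpoint %ΔQ = (16228.02 − 10492.49)/13360.26 = 0.42930; midpoint %ΔI = (110040 − 89100)/99570 = 0.21030.
η = 0.42930 / 0.21030 = 2.041.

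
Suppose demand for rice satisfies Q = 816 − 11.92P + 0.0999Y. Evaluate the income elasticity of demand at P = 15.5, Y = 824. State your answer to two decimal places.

At P = 15.5, Y = 824: Q = 713.558.
Holding P constant, ∂Q/∂Y = 0.0999.
η_Y = (∂Q/∂Y)·(Y/Q) = 0.0999 × (824/713.558) = 0.12.

0.12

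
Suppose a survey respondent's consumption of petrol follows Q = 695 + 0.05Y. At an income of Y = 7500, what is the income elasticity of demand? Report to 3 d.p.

0.350

At Y = 7500: Q = 1070.000.
dQ/dY = 0.05.
η = (dQ/dY)·(Y/Q) = 0.05 × (7500/1070.000) = 0.350.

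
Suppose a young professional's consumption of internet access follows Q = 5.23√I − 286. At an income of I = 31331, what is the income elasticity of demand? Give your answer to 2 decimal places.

0.72

At I = 31331: Q = 639.740.
dQ/dI = 5.23/(2√I) = 0.0147735 at this income.
η = (dQ/dI)·(I/Q) = 0.0147735 × (31331/639.740) = 0.72.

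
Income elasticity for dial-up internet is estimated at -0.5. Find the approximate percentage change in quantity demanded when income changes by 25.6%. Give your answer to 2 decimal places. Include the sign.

-12.80%

%ΔQ ≈ η × %ΔI = -0.5 × 25.6% = -12.80%.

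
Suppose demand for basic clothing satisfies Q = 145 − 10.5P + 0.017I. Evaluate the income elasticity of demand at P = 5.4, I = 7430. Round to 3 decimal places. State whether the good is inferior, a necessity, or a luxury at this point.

0.589 (necessity)

At P = 5.4, I = 7430: Q = 214.610.
Holding P constant, ∂Q/∂I = 0.017.
η_I = (∂Q/∂I)·(I/Q) = 0.017 × (7430/214.610) = 0.589.
Since 0 < η < 1, this is a necessity.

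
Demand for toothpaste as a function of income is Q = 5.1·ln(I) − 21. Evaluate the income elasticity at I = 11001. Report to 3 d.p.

0.193

At I = 11001: Q = 26.459.
dQ/dI = 5.1/I = 0.000463594 at this income.
η = (dQ/dI)·(I/Q) = 0.000463594 × (11001/26.459) = 0.193.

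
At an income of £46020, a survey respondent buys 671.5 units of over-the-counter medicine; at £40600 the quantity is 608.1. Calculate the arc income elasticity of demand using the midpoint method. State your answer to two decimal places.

0.79

ΔQ = 608.1 − 671.5 = -63.4; midpoint Q̄ = (671.5 + 608.1)/2 = 639.8.
ΔI = 40600 − 46020 = -5420; midpoint Ī = (46020 + 40600)/2 = 43310.
η = (ΔQ/Q̄) ÷ (ΔI/Ī) = (-63.4/639.8) ÷ (-5420/43310) = 0.79.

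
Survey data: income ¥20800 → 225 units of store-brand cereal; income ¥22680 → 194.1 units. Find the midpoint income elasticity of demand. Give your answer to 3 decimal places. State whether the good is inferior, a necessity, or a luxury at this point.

ΔQ = 194.1 − 225 = -30.9; midpoint Q̄ = (225 + 194.1)/2 = 209.55.
ΔI = 22680 − 20800 = 1880; midpoint Ī = (20800 + 22680)/2 = 21740.
η = (ΔQ/Q̄) ÷ (ΔI/Ī) = (-30.9/209.55) ÷ (1880/21740) = -1.705.
η < 0 ⇒ inferior good.

-1.705 (inferior good)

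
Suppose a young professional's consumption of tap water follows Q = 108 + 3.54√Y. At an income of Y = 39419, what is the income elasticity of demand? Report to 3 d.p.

0.433

At Y = 39419: Q = 810.839.
dQ/dY = 3.54/(2√Y) = 0.00891498 at this income.
η = (dQ/dY)·(Y/Q) = 0.00891498 × (39419/810.839) = 0.433.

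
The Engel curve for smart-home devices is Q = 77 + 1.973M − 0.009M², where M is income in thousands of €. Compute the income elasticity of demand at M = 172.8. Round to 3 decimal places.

-1.317

At M = 172.8: Q = 149.1958.
dQ/dM = 1.973 − 0.018M = -1.13740.
η = (dQ/dM)·(M/Q) = -1.13740 × (172.8/149.1958) = -1.317.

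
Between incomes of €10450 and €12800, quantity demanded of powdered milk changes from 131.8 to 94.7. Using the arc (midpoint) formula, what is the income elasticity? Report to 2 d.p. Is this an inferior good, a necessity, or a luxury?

ΔQ = 94.7 − 131.8 = -37.1; midpoint Q̄ = (131.8 + 94.7)/2 = 113.25.
ΔI = 12800 − 10450 = 2350; midpoint Ī = (10450 + 12800)/2 = 11625.
η = (ΔQ/Q̄) ÷ (ΔI/Ī) = (-37.1/113.25) ÷ (2350/11625) = -1.62.
η < 0 ⇒ inferior good.

-1.62 (inferior good)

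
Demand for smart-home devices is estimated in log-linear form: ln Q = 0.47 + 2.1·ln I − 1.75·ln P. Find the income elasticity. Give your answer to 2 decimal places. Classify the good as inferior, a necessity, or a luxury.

2.10 (luxury)

In a log-linear demand, the coefficient on ln I is the income elasticity.
So η = 2.10.
η > 1 ⇒ luxury.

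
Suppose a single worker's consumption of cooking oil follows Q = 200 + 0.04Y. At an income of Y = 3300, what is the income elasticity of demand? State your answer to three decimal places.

At Y = 3300: Q = 332.000.
dQ/dY = 0.04.
η = (dQ/dY)·(Y/Q) = 0.04 × (3300/332.000) = 0.398.

0.398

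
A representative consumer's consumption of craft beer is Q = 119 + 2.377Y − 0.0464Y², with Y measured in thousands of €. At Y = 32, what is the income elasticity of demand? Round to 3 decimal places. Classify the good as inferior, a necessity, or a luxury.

-0.129 (inferior good)

At Y = 32: Q = 147.5504.
dQ/dY = 2.377 − 0.0928Y = -0.59260.
η = (dQ/dY)·(Y/Q) = -0.59260 × (32/147.5504) = -0.129.
η < 0 ⇒ inferior good.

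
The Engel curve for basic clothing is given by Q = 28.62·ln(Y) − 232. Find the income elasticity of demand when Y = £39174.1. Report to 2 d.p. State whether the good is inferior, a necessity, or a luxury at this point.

At Y = 39174.1: Q = 70.679.
dQ/dY = 28.62/Y = 0.000730585 at this income.
η = (dQ/dY)·(Y/Q) = 0.000730585 × (39174.1/70.679) = 0.40.
Since 0 < η < 1, the good is a necessity.

0.40 (necessity)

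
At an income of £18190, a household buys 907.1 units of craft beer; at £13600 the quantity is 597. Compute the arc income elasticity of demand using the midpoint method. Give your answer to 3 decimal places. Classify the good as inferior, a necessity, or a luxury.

1.428 (luxury)

ΔQ = 597 − 907.1 = -310.1; midpoint Q̄ = (907.1 + 597)/2 = 752.05.
ΔI = 13600 − 18190 = -4590; midpoint Ī = (18190 + 13600)/2 = 15895.
η = (ΔQ/Q̄) ÷ (ΔI/Ī) = (-310.1/752.05) ÷ (-4590/15895) = 1.428.
η > 1 ⇒ luxury.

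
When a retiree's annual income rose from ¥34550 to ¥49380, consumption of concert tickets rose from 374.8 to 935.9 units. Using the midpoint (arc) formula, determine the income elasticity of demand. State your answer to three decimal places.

ΔQ = 935.9 − 374.8 = 561.1; midpoint Q̄ = (374.8 + 935.9)/2 = 655.35.
ΔI = 49380 − 34550 = 14830; midpoint Ī = (34550 + 49380)/2 = 41965.
η = (ΔQ/Q̄) ÷ (ΔI/Ī) = (561.1/655.35) ÷ (14830/41965) = 2.423.

2.423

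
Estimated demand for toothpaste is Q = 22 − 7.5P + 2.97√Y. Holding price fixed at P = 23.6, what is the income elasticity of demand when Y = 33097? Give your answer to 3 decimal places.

0.701

At P = 23.6, Y = 33097: Q = 385.320.
Holding P constant, ∂Q/∂Y = 2.97/(2√Y) = 0.00816267.
η_Y = (∂Q/∂Y)·(Y/Q) = 0.00816267 × (33097/385.320) = 0.701.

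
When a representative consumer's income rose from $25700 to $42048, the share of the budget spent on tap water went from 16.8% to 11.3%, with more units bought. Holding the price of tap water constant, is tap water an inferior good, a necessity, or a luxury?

necessity

Quantity rises but the budget share falls as income rises, so 0 < η < 1.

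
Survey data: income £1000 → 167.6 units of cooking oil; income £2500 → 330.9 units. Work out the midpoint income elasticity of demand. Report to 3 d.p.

ΔQ = 330.9 − 167.6 = 163.3; midpoint Q̄ = (167.6 + 330.9)/2 = 249.25.
ΔI = 2500 − 1000 = 1500; midpoint Ī = (1000 + 2500)/2 = 1750.
η = (ΔQ/Q̄) ÷ (ΔI/Ī) = (163.3/249.25) ÷ (1500/1750) = 0.764.

0.764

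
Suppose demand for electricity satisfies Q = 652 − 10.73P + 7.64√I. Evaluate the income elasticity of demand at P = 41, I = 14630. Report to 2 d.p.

At P = 41, I = 14630: Q = 1136.163.
Holding P constant, ∂Q/∂I = 7.64/(2√I) = 0.0315821.
η_I = (∂Q/∂I)·(I/Q) = 0.0315821 × (14630/1136.163) = 0.41.

0.41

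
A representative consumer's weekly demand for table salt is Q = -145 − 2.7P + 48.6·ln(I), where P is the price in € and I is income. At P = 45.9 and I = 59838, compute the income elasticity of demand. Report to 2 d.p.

At P = 45.9, I = 59838: Q = 265.641.
Holding P constant, ∂Q/∂I = 48.6/I = 0.000812193.
η_I = (∂Q/∂I)·(I/Q) = 0.000812193 × (59838/265.641) = 0.18.

0.18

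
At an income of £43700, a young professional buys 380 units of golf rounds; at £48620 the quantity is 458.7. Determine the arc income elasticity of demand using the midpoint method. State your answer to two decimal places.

1.76

ΔQ = 458.7 − 380 = 78.7; midpoint Q̄ = (380 + 458.7)/2 = 419.35.
ΔI = 48620 − 43700 = 4920; midpoint Ī = (43700 + 48620)/2 = 46160.
η = (ΔQ/Q̄) ÷ (ΔI/Ī) = (78.7/419.35) ÷ (4920/46160) = 1.76.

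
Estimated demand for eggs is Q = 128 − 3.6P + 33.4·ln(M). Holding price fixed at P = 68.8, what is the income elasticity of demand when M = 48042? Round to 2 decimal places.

0.14

At P = 68.8, M = 48042: Q = 240.366.
Holding P constant, ∂Q/∂M = 33.4/M = 0.000695225.
η_M = (∂Q/∂M)·(M/Q) = 0.000695225 × (48042/240.366) = 0.14.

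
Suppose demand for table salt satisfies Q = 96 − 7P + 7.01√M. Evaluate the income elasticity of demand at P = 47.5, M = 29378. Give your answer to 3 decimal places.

At P = 47.5, M = 29378: Q = 965.015.
Holding P constant, ∂Q/∂M = 7.01/(2√M) = 0.0204492.
η_M = (∂Q/∂M)·(M/Q) = 0.0204492 × (29378/965.015) = 0.623.

0.623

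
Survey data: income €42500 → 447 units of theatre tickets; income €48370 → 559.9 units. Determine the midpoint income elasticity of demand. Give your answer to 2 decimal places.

ΔQ = 559.9 − 447 = 112.9; midpoint Q̄ = (447 + 559.9)/2 = 503.45.
ΔI = 48370 − 42500 = 5870; midpoint Ī = (42500 + 48370)/2 = 45435.
η = (ΔQ/Q̄) ÷ (ΔI/Ī) = (112.9/503.45) ÷ (5870/45435) = 1.74.

1.74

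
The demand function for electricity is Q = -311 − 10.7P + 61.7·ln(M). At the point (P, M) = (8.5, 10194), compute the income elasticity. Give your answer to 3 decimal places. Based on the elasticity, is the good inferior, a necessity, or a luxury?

0.368 (necessity)

At P = 8.5, M = 10194: Q = 167.514.
Holding P constant, ∂Q/∂M = 61.7/M = 0.00605258.
η_M = (∂Q/∂M)·(M/Q) = 0.00605258 × (10194/167.514) = 0.368.
Since 0 < η < 1, this is a necessity.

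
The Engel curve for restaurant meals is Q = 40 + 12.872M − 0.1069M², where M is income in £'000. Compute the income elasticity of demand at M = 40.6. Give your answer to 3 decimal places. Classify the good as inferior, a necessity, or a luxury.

At M = 40.6: Q = 386.3935.
dQ/dM = 12.872 − 0.2138M = 4.19172.
η = (dQ/dM)·(M/Q) = 4.19172 × (40.6/386.3935) = 0.440.
0 < η < 1 ⇒ necessity.

0.440 (necessity)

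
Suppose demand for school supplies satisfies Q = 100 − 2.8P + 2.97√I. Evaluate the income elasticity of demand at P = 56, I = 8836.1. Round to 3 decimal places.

At P = 56, I = 8836.1: Q = 222.382.
Holding P constant, ∂Q/∂I = 2.97/(2√I) = 0.0157978.
η_I = (∂Q/∂I)·(I/Q) = 0.0157978 × (8836.1/222.382) = 0.628.

0.628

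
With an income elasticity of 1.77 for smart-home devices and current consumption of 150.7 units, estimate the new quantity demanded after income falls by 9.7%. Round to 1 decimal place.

124.8

%ΔQ ≈ η × %ΔI = 1.77 × (-9.7%) = -17.169%.
New Q ≈ 150.7 × (1 − 0.17169) = 124.8.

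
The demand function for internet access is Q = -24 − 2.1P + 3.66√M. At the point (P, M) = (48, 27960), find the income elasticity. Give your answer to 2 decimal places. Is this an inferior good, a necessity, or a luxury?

At P = 48, M = 27960: Q = 487.198.
Holding P constant, ∂Q/∂M = 3.66/(2√M) = 0.0109442.
η_M = (∂Q/∂M)·(M/Q) = 0.0109442 × (27960/487.198) = 0.63.
Since 0 < η < 1, this is a necessity.

0.63 (necessity)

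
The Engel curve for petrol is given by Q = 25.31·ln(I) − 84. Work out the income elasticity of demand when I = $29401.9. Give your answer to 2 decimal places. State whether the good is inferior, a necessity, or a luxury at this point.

At I = 29401.9: Q = 176.410.
dQ/dI = 25.31/I = 0.000860829 at this income.
η = (dQ/dI)·(I/Q) = 0.000860829 × (29401.9/176.410) = 0.14.
Since 0 < η < 1, the good is a necessity.

0.14 (necessity)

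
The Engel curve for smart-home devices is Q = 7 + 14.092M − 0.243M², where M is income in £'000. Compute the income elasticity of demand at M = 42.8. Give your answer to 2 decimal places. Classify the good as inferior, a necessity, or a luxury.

At M = 42.8: Q = 165.0005.
dQ/dM = 14.092 − 0.486M = -6.70880.
η = (dQ/dM)·(M/Q) = -6.70880 × (42.8/165.0005) = -1.74.
η < 0 ⇒ inferior good.

-1.74 (inferior good)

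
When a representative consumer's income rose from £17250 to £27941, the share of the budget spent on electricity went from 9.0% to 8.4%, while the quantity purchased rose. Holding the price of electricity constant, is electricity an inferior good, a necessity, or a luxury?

Quantity rises but the budget share falls as income rises, so 0 < η < 1.

necessity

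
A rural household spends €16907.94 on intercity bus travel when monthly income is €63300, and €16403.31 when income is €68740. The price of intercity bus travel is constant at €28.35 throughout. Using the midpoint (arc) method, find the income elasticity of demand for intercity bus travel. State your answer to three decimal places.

-0.368

With a constant price, Q₁ = 16907.94/28.35 = 596.400 and Q₂ = 16403.31/28.35 = 578.600 (equivalently, work directly with expenditure since P cancels).
Midpoint %ΔQ = (16403.31 − 16907.94)/16655.63 = -0.03030; midpoint %ΔI = (68740 − 63300)/66020 = 0.08240.
η = -0.03030 / 0.08240 = -0.368.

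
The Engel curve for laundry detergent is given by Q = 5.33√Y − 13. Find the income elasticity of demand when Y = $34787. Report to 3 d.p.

At Y = 34787: Q = 981.113.
dQ/dY = 5.33/(2√Y) = 0.0142886 at this income.
η = (dQ/dY)·(Y/Q) = 0.0142886 × (34787/981.113) = 0.507.

0.507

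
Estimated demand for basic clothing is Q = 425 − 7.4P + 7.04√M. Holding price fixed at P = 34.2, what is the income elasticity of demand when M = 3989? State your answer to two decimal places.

At P = 34.2, M = 3989: Q = 616.556.
Holding P constant, ∂Q/∂M = 7.04/(2√M) = 0.0557328.
η_M = (∂Q/∂M)·(M/Q) = 0.0557328 × (3989/616.556) = 0.36.

0.36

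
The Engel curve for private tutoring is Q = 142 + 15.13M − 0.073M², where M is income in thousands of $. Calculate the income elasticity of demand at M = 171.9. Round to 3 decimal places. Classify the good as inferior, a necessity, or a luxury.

At M = 171.9: Q = 585.7255.
dQ/dM = 15.13 − 0.146M = -9.96740.
η = (dQ/dM)·(M/Q) = -9.96740 × (171.9/585.7255) = -2.925.
η < 0 ⇒ inferior good.

-2.925 (inferior good)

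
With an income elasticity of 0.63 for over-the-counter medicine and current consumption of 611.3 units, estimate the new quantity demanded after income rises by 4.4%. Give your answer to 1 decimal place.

%ΔQ ≈ η × %ΔI = 0.63 × 4.4% = 2.772%.
New Q ≈ 611.3 × (1 + 0.02772) = 628.2.

628.2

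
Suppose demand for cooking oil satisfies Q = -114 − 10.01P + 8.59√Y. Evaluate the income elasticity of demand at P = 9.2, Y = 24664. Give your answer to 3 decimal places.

At P = 9.2, Y = 24664: Q = 1142.948.
Holding P constant, ∂Q/∂Y = 8.59/(2√Y) = 0.0273484.
η_Y = (∂Q/∂Y)·(Y/Q) = 0.0273484 × (24664/1142.948) = 0.590.

0.590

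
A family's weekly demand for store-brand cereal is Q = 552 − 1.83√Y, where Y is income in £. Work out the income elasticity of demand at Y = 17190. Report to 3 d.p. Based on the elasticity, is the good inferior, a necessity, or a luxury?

-0.384 (inferior good)

At Y = 17190: Q = 312.068.
dQ/dY = -1.83/(2√Y) = -0.00697884 at this income.
η = (dQ/dY)·(Y/Q) = -0.00697884 × (17190/312.068) = -0.384.
Since η < 0, the good is an inferior good.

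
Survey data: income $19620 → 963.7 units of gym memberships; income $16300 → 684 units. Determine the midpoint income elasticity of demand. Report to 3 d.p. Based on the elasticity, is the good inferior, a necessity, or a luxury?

1.837 (luxury)

ΔQ = 684 − 963.7 = -279.7; midpoint Q̄ = (963.7 + 684)/2 = 823.85.
ΔI = 16300 − 19620 = -3320; midpoint Ī = (19620 + 16300)/2 = 17960.
η = (ΔQ/Q̄) ÷ (ΔI/Ī) = (-279.7/823.85) ÷ (-3320/17960) = 1.837.
η > 1 ⇒ luxury.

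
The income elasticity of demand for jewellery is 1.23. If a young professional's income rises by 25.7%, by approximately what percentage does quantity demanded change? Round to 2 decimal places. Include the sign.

%ΔQ ≈ η × %ΔI = 1.23 × 25.7% = 31.61%.

31.61%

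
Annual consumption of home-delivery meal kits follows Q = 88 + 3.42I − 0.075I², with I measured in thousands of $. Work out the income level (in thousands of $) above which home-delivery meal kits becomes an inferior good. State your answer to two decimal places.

22.80

dQ/dI = 3.42 − 0.15I.
The good is inferior where dQ/dI < 0. Setting dQ/dI = 0 gives I = 3.42 / 0.15 = 22.80.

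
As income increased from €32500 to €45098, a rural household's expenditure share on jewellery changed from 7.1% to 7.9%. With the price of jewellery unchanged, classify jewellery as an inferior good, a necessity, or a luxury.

The budget share rises as income rises, so η > 1.

luxury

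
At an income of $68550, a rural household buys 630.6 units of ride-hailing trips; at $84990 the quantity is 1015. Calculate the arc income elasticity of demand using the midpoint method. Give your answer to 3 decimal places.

2.182

ΔQ = 1015 − 630.6 = 384.4; midpoint Q̄ = (630.6 + 1015)/2 = 822.8.
ΔI = 84990 − 68550 = 16440; midpoint Ī = (68550 + 84990)/2 = 76770.
η = (ΔQ/Q̄) ÷ (ΔI/Ī) = (384.4/822.8) ÷ (16440/76770) = 2.182.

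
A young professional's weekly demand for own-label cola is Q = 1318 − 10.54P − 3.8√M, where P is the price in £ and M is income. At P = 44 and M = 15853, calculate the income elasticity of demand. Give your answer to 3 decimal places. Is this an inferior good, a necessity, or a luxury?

-0.637 (inferior good)

At P = 44, M = 15853: Q = 375.787.
Holding P constant, ∂Q/∂M = -3.8/(2√M) = -0.0150903.
η_M = (∂Q/∂M)·(M/Q) = -0.0150903 × (15853/375.787) = -0.637.
Since η < 0, this is an inferior good.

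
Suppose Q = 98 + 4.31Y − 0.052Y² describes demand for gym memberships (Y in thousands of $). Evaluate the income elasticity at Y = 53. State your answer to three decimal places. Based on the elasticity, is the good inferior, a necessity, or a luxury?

-0.353 (inferior good)

At Y = 53: Q = 180.3620.
dQ/dY = 4.31 − 0.104Y = -1.20200.
η = (dQ/dY)·(Y/Q) = -1.20200 × (53/180.3620) = -0.353.
η < 0 ⇒ inferior good.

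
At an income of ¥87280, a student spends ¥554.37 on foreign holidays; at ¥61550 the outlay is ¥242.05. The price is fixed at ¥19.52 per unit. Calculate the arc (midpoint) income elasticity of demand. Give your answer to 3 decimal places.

With a constant price, Q₁ = 554.37/19.52 = 28.400 and Q₂ = 242.05/19.52 = 12.400 (equivalently, work directly with expenditure since P cancels).
Midpoint %ΔQ = (242.05 − 554.37)/398.21 = -0.78431; midpoint %ΔI = (61550 − 87280)/74415 = -0.34576.
η = -0.78431 / -0.34576 = 2.268.

2.268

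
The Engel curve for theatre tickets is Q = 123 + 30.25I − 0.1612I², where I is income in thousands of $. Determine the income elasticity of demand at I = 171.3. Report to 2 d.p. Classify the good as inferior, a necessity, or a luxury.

-7.45 (inferior good)

At I = 171.3: Q = 574.6222.
dQ/dI = 30.25 − 0.3224I = -24.97712.
η = (dQ/dI)·(I/Q) = -24.97712 × (171.3/574.6222) = -7.45.
η < 0 ⇒ inferior good.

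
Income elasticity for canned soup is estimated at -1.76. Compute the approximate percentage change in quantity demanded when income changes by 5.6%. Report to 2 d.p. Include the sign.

-9.86%

%ΔQ ≈ η × %ΔI = -1.76 × 5.6% = -9.86%.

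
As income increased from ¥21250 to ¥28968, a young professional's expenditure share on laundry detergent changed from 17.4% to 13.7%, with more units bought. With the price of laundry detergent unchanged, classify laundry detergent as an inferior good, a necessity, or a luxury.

Quantity rises but the budget share falls as income rises, so 0 < η < 1.

necessity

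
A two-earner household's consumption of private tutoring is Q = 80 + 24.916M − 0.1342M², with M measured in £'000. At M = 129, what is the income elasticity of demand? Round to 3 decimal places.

-1.180

At M = 129: Q = 1060.9418.
dQ/dM = 24.916 − 0.2684M = -9.70760.
η = (dQ/dM)·(M/Q) = -9.70760 × (129/1060.9418) = -1.180.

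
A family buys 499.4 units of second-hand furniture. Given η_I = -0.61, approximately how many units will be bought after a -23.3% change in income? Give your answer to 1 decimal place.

570.4

%ΔQ ≈ η × %ΔI = -0.61 × (-23.3%) = 14.213%.
New Q ≈ 499.4 × (1 + 0.14213) = 570.4.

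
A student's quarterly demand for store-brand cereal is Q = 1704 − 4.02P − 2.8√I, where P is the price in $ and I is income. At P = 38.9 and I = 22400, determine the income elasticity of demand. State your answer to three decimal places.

-0.186

At P = 38.9, I = 22400: Q = 1128.556.
Holding P constant, ∂Q/∂I = -2.8/(2√I) = -0.00935414.
η_I = (∂Q/∂I)·(I/Q) = -0.00935414 × (22400/1128.556) = -0.186.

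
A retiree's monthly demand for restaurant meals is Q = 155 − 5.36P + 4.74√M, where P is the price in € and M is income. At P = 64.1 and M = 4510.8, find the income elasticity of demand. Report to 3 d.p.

At P = 64.1, M = 4510.8: Q = 129.774.
Holding P constant, ∂Q/∂M = 4.74/(2√M) = 0.0352876.
η_M = (∂Q/∂M)·(M/Q) = 0.0352876 × (4510.8/129.774) = 1.227.

1.227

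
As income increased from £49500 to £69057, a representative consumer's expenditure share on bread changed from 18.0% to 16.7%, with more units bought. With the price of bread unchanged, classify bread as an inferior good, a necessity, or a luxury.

Quantity rises but the budget share falls as income rises, so 0 < η < 1.

necessity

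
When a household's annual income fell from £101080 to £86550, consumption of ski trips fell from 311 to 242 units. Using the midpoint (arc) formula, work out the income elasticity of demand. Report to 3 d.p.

ΔQ = 242 − 311 = -69; midpoint Q̄ = (311 + 242)/2 = 276.5.
ΔI = 86550 − 101080 = -14530; midpoint Ī = (101080 + 86550)/2 = 93815.
η = (ΔQ/Q̄) ÷ (ΔI/Ī) = (-69/276.5) ÷ (-14530/93815) = 1.611.

1.611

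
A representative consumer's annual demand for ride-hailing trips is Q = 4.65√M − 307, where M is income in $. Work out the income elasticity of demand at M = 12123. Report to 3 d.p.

1.249

At M = 12123: Q = 204.986.
dQ/dM = 4.65/(2√M) = 0.0211163 at this income.
η = (dQ/dM)·(M/Q) = 0.0211163 × (12123/204.986) = 1.249.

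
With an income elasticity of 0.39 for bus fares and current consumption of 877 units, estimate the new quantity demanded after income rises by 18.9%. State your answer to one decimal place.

941.6

%ΔQ ≈ η × %ΔI = 0.39 × 18.9% = 7.371%.
New Q ≈ 877 × (1 + 0.07371) = 941.6.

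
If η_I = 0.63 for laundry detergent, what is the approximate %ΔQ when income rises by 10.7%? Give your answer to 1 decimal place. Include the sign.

6.7%

%ΔQ ≈ η × %ΔI = 0.63 × 10.7% = 6.7%.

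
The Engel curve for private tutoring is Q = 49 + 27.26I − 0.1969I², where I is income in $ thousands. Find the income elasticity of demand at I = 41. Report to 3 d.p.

0.545

At I = 41: Q = 835.6711.
dQ/dI = 27.26 − 0.3938I = 11.11420.
η = (dQ/dI)·(I/Q) = 11.11420 × (41/835.6711) = 0.545.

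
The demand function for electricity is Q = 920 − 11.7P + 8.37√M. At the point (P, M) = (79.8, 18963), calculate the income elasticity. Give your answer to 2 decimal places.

At P = 79.8, M = 18963: Q = 1138.941.
Holding P constant, ∂Q/∂M = 8.37/(2√M) = 0.0303908.
η_M = (∂Q/∂M)·(M/Q) = 0.0303908 × (18963/1138.941) = 0.51.

0.51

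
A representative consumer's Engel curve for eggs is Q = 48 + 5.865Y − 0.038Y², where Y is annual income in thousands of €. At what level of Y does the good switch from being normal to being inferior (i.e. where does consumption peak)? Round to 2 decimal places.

77.17

dQ/dY = 5.865 − 0.076Y.
The good is inferior where dQ/dY < 0. Setting dQ/dY = 0 gives Y = 5.865 / 0.076 = 77.17.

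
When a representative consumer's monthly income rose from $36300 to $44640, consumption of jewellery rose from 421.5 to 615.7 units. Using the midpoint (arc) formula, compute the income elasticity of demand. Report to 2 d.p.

ΔQ = 615.7 − 421.5 = 194.2; midpoint Q̄ = (421.5 + 615.7)/2 = 518.6.
ΔI = 44640 − 36300 = 8340; midpoint Ī = (36300 + 44640)/2 = 40470.
η = (ΔQ/Q̄) ÷ (ΔI/Ī) = (194.2/518.6) ÷ (8340/40470) = 1.82.

1.82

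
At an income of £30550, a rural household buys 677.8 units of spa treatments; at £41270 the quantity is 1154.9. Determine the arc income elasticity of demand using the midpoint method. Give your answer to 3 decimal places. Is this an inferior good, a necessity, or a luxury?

ΔQ = 1154.9 − 677.8 = 477.1; midpoint Q̄ = (677.8 + 1154.9)/2 = 916.35.
ΔI = 41270 − 30550 = 10720; midpoint Ī = (30550 + 41270)/2 = 35910.
η = (ΔQ/Q̄) ÷ (ΔI/Ī) = (477.1/916.35) ÷ (10720/35910) = 1.744.
η > 1 ⇒ luxury.

1.744 (luxury)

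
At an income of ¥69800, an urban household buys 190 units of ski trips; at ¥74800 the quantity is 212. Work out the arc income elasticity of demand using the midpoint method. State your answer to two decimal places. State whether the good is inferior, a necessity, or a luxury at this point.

1.58 (luxury)

ΔQ = 212 − 190 = 22; midpoint Q̄ = (190 + 212)/2 = 201.
ΔI = 74800 − 69800 = 5000; midpoint Ī = (69800 + 74800)/2 = 72300.
η = (ΔQ/Q̄) ÷ (ΔI/Ī) = (22/201) ÷ (5000/72300) = 1.58.
η > 1 ⇒ luxury.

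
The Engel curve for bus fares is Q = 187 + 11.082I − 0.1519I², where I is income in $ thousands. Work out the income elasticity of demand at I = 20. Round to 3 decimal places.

At I = 20: Q = 347.8800.
dQ/dI = 11.082 − 0.3038I = 5.00600.
η = (dQ/dI)·(I/Q) = 5.00600 × (20/347.8800) = 0.288.

0.288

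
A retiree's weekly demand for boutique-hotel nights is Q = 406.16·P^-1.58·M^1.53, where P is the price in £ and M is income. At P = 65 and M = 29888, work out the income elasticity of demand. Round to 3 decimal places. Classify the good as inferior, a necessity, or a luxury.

For a multiplicative demand Q = A·P^α·M^β, the income elasticity is β everywhere.
Here β = 1.53, so η = 1.530.
Since η > 1, this is a luxury.

1.530 (luxury)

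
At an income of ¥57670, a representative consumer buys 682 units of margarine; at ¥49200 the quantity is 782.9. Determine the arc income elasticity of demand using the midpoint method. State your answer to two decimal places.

ΔQ = 782.9 − 682 = 100.9; midpoint Q̄ = (682 + 782.9)/2 = 732.45.
ΔI = 49200 − 57670 = -8470; midpoint Ī = (57670 + 49200)/2 = 53435.
η = (ΔQ/Q̄) ÷ (ΔI/Ī) = (100.9/732.45) ÷ (-8470/53435) = -0.87.

-0.87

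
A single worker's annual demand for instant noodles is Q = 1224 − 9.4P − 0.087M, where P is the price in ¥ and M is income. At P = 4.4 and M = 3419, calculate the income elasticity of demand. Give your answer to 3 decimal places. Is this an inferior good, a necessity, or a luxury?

At P = 4.4, M = 3419: Q = 885.187.
Holding P constant, ∂Q/∂M = −0.087.
η_M = (∂Q/∂M)·(M/Q) = -0.087 × (3419/885.187) = -0.336.
Since η < 0, this is an inferior good.

-0.336 (inferior good)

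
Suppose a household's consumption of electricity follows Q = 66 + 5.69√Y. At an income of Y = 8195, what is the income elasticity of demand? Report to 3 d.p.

0.443

At Y = 8195: Q = 581.094.
dQ/dY = 5.69/(2√Y) = 0.0314274 at this income.
η = (dQ/dY)·(Y/Q) = 0.0314274 × (8195/581.094) = 0.443.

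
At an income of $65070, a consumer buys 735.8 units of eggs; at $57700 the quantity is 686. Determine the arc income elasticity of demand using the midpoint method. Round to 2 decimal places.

ΔQ = 686 − 735.8 = -49.8; midpoint Q̄ = (735.8 + 686)/2 = 710.9.
ΔI = 57700 − 65070 = -7370; midpoint Ī = (65070 + 57700)/2 = 61385.
η = (ΔQ/Q̄) ÷ (ΔI/Ī) = (-49.8/710.9) ÷ (-7370/61385) = 0.58.

0.58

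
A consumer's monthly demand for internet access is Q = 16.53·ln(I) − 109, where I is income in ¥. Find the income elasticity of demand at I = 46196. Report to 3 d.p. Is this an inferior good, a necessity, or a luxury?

At I = 46196: Q = 68.543.
dQ/dI = 16.53/I = 0.000357823 at this income.
η = (dQ/dI)·(I/Q) = 0.000357823 × (46196/68.543) = 0.241.
Since 0 < η < 1, the good is a necessity.

0.241 (necessity)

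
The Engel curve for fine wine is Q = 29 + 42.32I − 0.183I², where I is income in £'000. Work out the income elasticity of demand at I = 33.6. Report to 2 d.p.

At I = 33.6: Q = 1244.3523.
dQ/dI = 42.32 − 0.366I = 30.02240.
η = (dQ/dI)·(I/Q) = 30.02240 × (33.6/1244.3523) = 0.81.

0.81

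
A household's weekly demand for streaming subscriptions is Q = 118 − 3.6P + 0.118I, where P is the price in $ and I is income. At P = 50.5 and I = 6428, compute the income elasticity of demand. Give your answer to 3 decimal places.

1.092

At P = 50.5, I = 6428: Q = 694.704.
Holding P constant, ∂Q/∂I = 0.118.
η_I = (∂Q/∂I)·(I/Q) = 0.118 × (6428/694.704) = 1.092.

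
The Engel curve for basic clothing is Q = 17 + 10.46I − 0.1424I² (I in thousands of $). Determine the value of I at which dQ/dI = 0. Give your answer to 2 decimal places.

dQ/dI = 10.46 − 0.2848I.
The good is inferior where dQ/dI < 0. Setting dQ/dI = 0 gives I = 10.46 / 0.2848 = 36.73.

36.73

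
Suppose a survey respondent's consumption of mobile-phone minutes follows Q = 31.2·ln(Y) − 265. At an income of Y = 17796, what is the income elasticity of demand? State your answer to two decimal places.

At Y = 17796: Q = 40.346.
dQ/dY = 31.2/Y = 0.0017532 at this income.
η = (dQ/dY)·(Y/Q) = 0.0017532 × (17796/40.346) = 0.77.

0.77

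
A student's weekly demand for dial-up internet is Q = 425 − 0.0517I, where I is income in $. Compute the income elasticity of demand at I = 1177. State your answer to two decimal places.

At I = 1177: Q = 364.149.
dQ/dI = −0.0517.
η = (dQ/dI)·(I/Q) = -0.0517 × (1177/364.149) = -0.17.

-0.17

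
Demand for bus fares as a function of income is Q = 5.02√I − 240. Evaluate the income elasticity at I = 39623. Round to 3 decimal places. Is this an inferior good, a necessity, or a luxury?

At I = 39623: Q = 759.257.
dQ/dI = 5.02/(2√I) = 0.0126096 at this income.
η = (dQ/dI)·(I/Q) = 0.0126096 × (39623/759.257) = 0.658.
Since 0 < η < 1, the good is a necessity.

0.658 (necessity)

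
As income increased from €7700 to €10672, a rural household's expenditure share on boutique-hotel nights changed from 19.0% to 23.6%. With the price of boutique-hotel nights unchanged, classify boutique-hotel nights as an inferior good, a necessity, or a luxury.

The budget share rises as income rises, so η > 1.

luxury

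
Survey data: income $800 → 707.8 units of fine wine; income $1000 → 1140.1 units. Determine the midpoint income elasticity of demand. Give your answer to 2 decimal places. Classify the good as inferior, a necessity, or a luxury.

ΔQ = 1140.1 − 707.8 = 432.3; midpoint Q̄ = (707.8 + 1140.1)/2 = 923.95.
ΔI = 1000 − 800 = 200; midpoint Ī = (800 + 1000)/2 = 900.
η = (ΔQ/Q̄) ÷ (ΔI/Ī) = (432.3/923.95) ÷ (200/900) = 2.11.
η > 1 ⇒ luxury.

2.11 (luxury)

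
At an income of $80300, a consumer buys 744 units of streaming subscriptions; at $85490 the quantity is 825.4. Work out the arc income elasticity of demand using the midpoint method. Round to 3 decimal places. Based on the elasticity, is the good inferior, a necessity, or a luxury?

ΔQ = 825.4 − 744 = 81.4; midpoint Q̄ = (744 + 825.4)/2 = 784.7.
ΔI = 85490 − 80300 = 5190; midpoint Ī = (80300 + 85490)/2 = 82895.
η = (ΔQ/Q̄) ÷ (ΔI/Ī) = (81.4/784.7) ÷ (5190/82895) = 1.657.
η > 1 ⇒ luxury.

1.657 (luxury)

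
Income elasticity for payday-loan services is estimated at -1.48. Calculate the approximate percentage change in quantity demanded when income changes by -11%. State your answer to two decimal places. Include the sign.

%ΔQ ≈ η × %ΔI = -1.48 × (-11%) = 16.28%.

16.28%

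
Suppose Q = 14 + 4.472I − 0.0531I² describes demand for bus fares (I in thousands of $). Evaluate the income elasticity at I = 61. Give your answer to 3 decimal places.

At I = 61: Q = 89.2069.
dQ/dI = 4.472 − 0.1062I = -2.00620.
η = (dQ/dI)·(I/Q) = -2.00620 × (61/89.2069) = -1.372.

-1.372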